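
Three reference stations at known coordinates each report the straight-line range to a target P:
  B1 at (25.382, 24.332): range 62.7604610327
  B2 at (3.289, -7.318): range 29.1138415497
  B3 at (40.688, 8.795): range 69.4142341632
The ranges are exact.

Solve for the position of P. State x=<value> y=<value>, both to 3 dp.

x=-25.335 y=-12.636

eq1: (x − 25.382)² + (y − 24.332)² = 62.7604610327²
eq2: (x − 3.289)² + (y + 7.318)² = 29.1138415497²
eq3: (x − 40.688)² + (y − 8.795)² = 69.4142341632²
eq1−eq2, eq1−eq3 (x²,y² cancel):
  -44.186·x − 63.300·y = 1919.338196
  30.612·x − 31.074·y = -382.887214
det = -44.186·-31.074 − -63.300·30.612 = 3310.775364
x = (1919.338196·-31.074 − -63.300·-382.887214) / 3310.775364 = -25.334934
y = (-44.186·-382.887214 − 1919.338196·30.612) / 3310.775364 = -12.636474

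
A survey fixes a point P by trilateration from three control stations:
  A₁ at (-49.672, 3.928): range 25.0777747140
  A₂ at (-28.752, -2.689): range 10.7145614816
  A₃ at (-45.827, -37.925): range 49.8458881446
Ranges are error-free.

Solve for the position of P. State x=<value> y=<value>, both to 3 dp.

eq1: (x + 49.672)² + (y − 3.928)² = 25.0777747140²
eq2: (x + 28.752)² + (y + 2.689)² = 10.7145614816²
eq3: (x + 45.827)² + (y + 37.925)² = 49.8458881446²
eq3−eq2, eq3−eq1 (x²,y² cancel):
  34.150·x + 70.472·y = -334.700592
  -7.690·x + 83.706·y = 800.034994
det = 34.150·83.706 − 70.472·-7.690 = 3400.489580
x = (-334.700592·83.706 − 70.472·800.034994) / 3400.489580 = -24.818930
y = (34.150·800.034994 − -334.700592·-7.690) / 3400.489580 = 7.277584

x=-24.819 y=7.278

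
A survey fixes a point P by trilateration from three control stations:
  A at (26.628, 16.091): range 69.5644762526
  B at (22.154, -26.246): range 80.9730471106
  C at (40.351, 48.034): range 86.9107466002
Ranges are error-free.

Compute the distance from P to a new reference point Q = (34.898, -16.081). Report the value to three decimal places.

eq1: (x − 26.628)² + (y − 16.091)² = 69.5644762526²
eq2: (x − 22.154)² + (y + 26.246)² = 80.9730471106²
eq3: (x − 40.351)² + (y − 48.034)² = 86.9107466002²
eq3−eq1, eq3−eq2 (x²,y² cancel):
  -27.446·x − 63.886·y = -253.236174
  -36.394·x − 148.560·y = -1758.972609
det = -27.446·-148.560 − -63.886·-36.394 = 1752.310676
x = (-253.236174·-148.560 − -63.886·-1758.972609) / 1752.310676 = -42.659649
y = (-27.446·-1758.972609 − -253.236174·-36.394) / 1752.310676 = 22.290845
|P − Q| = √((-42.659649 − 34.898)² + (22.290845 − -16.081)²) = 86.530846

86.531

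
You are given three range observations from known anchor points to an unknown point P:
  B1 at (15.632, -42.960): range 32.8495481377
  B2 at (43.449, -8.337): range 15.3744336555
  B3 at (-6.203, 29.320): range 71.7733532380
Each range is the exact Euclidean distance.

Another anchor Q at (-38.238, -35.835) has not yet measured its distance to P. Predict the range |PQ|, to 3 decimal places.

81.369

eq1: (x − 15.632)² + (y + 42.960)² = 32.8495481377²
eq2: (x − 43.449)² + (y + 8.337)² = 15.3744336555²
eq3: (x + 6.203)² + (y − 29.320)² = 71.7733532380²
eq1−eq2, eq1−eq3 (x²,y² cancel):
  55.634·x + 69.246·y = 710.119749
  -43.670·x + 144.560·y = -5264.102837
det = 55.634·144.560 − 69.246·-43.670 = 11066.423860
x = (710.119749·144.560 − 69.246·-5264.102837) / 11066.423860 = 42.215352
y = (55.634·-5264.102837 − 710.119749·-43.670) / 11066.423860 = -23.661860
|P − Q| = √((42.215352 − -38.238)² + (-23.661860 − -35.835)²) = 81.369080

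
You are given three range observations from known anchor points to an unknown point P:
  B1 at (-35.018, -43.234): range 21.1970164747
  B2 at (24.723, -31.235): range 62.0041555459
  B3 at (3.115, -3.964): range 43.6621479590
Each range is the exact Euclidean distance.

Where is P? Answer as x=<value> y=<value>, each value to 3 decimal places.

x=-36.604 y=-22.096

eq1: (x + 35.018)² + (y + 43.234)² = 21.1970164747²
eq2: (x − 24.723)² + (y + 31.235)² = 62.0041555459²
eq3: (x − 3.115)² + (y + 3.964)² = 43.6621479590²
eq3−eq2, eq3−eq1 (x²,y² cancel):
  43.216·x − 54.542·y = -376.696708
  -76.266·x − 78.540·y = 4527.092216
det = 43.216·-78.540 − -54.542·-76.266 = -7553.884812
x = (-376.696708·-78.540 − -54.542·4527.092216) / -7553.884812 = -36.604003
y = (43.216·4527.092216 − -376.696708·-76.266) / -7553.884812 = -22.096401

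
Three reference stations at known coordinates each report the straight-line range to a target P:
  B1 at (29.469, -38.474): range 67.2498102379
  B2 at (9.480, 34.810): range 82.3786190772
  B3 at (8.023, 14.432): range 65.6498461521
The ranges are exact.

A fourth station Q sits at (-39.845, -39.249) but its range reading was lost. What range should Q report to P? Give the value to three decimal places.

eq1: (x − 29.469)² + (y + 38.474)² = 67.2498102379²
eq2: (x − 9.480)² + (y − 34.810)² = 82.3786190772²
eq3: (x − 8.023)² + (y − 14.432)² = 65.6498461521²
eq2−eq1, eq2−eq3 (x²,y² cancel):
  39.978·x − 146.568·y = 3310.764041
  -2.914·x − 40.756·y = 1447.379234
det = 39.978·-40.756 − -146.568·-2.914 = -2056.442520
x = (3310.764041·-40.756 − -146.568·1447.379234) / -2056.442520 = -37.543466
y = (39.978·1447.379234 − 3310.764041·-2.914) / -2056.442520 = -32.828972
|P − Q| = √((-37.543466 − -39.845)² + (-32.828972 − -39.249)²) = 6.820104

6.820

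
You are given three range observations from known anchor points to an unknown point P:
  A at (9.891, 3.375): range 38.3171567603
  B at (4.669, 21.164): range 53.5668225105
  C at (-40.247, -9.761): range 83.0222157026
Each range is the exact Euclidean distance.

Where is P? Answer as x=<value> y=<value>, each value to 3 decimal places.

x=42.478 y=-16.782

eq1: (x − 9.891)² + (y − 3.375)² = 38.3171567603²
eq2: (x − 4.669)² + (y − 21.164)² = 53.5668225105²
eq3: (x + 40.247)² + (y + 9.761)² = 83.0222157026²
eq3−eq1, eq3−eq2 (x²,y² cancel):
  100.276·x + 26.272·y = 3818.608174
  89.832·x + 61.850·y = 2777.900153
det = 100.276·61.850 − 26.272·89.832 = 3842.004296
x = (3818.608174·61.850 − 26.272·2777.900153) / 3842.004296 = 42.477808
y = (100.276·2777.900153 − 3818.608174·89.832) / 3842.004296 = -16.781994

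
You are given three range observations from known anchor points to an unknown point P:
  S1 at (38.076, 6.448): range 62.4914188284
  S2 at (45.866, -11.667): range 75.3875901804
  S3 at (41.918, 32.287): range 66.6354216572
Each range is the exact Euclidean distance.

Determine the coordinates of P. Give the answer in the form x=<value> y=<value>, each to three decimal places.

x=-23.258 y=18.418

eq1: (x − 38.076)² + (y − 6.448)² = 62.4914188284²
eq2: (x − 45.866)² + (y + 11.667)² = 75.3875901804²
eq3: (x − 41.918)² + (y − 32.287)² = 66.6354216572²
eq1−eq3, eq1−eq2 (x²,y² cancel):
  7.684·x + 51.678·y = 773.108621
  15.580·x − 36.230·y = -1029.660961
det = 7.684·-36.230 − 51.678·15.580 = -1083.534560
x = (773.108621·-36.230 − 51.678·-1029.660961) / -1083.534560 = -23.258228
y = (7.684·-1029.660961 − 773.108621·15.580) / -1083.534560 = 18.418376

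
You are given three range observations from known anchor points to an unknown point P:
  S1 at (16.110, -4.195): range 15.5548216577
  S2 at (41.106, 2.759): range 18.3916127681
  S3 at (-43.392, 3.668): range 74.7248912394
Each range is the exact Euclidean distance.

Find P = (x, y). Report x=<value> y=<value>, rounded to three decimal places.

x=29.736 y=-11.697

eq1: (x − 16.110)² + (y + 4.195)² = 15.5548216577²
eq2: (x − 41.106)² + (y − 2.759)² = 18.3916127681²
eq3: (x + 43.392)² + (y − 3.668)² = 74.7248912394²
eq3−eq2, eq3−eq1 (x²,y² cancel):
  168.996·x − 1.818·y = 5046.553380
  119.004·x − 15.726·y = 3722.667131
det = 168.996·-15.726 − -1.818·119.004 = -2441.281824
x = (5046.553380·-15.726 − -1.818·3722.667131) / -2441.281824 = 29.736137
y = (168.996·3722.667131 − 5046.553380·119.004) / -2441.281824 = -11.697058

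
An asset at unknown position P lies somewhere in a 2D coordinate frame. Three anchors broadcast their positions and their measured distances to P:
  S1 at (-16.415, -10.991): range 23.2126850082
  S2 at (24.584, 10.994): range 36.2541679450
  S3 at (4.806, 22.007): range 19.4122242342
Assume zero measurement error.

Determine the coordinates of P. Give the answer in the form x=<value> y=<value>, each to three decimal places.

eq1: (x + 16.415)² + (y + 10.991)² = 23.2126850082²
eq2: (x − 24.584)² + (y − 10.994)² = 36.2541679450²
eq3: (x − 4.806)² + (y − 22.007)² = 19.4122242342²
eq2−eq3, eq2−eq1 (x²,y² cancel):
  -39.556·x + 22.026·y = 719.694837
  -81.998·x − 43.970·y = 440.549162
det = -39.556·-43.970 − 22.026·-81.998 = 3545.365268
x = (719.694837·-43.970 − 22.026·440.549162) / 3545.365268 = -11.662696
y = (-39.556·440.549162 − 719.694837·-81.998) / 3545.365268 = 11.730011

x=-11.663 y=11.730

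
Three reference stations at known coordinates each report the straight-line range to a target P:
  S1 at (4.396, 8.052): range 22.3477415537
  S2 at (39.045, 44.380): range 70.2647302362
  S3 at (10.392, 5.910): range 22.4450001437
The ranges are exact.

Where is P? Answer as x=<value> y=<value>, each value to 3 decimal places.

x=-0.385 y=-13.778

eq1: (x − 4.396)² + (y − 8.052)² = 22.3477415537²
eq2: (x − 39.045)² + (y − 44.380)² = 70.2647302362²
eq3: (x − 10.392)² + (y − 5.910)² = 22.4450001437²
eq3−eq2, eq3−eq1 (x²,y² cancel):
  57.306·x + 76.940·y = -1082.179623
  -11.992·x + 4.284·y = -54.405765
det = 57.306·4.284 − 76.940·-11.992 = 1168.163384
x = (-1082.179623·4.284 − 76.940·-54.405765) / 1168.163384 = -0.385287
y = (57.306·-54.405765 − -1082.179623·-11.992) / 1168.163384 = -13.778274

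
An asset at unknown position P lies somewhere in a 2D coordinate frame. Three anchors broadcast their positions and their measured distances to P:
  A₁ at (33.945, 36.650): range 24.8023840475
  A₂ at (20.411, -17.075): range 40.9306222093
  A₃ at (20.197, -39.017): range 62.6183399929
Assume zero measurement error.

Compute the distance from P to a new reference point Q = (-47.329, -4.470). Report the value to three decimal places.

66.469

eq1: (x − 33.945)² + (y − 36.650)² = 24.8023840475²
eq2: (x − 20.411)² + (y + 17.075)² = 40.9306222093²
eq3: (x − 20.197)² + (y + 39.017)² = 62.6183399929²
eq3−eq2, eq3−eq1 (x²,y² cancel):
  0.428·x + 43.884·y = 1023.660117
  27.496·x + 151.334·y = 3871.138676
det = 0.428·151.334 − 43.884·27.496 = -1141.863512
x = (1023.660117·151.334 − 43.884·3871.138676) / -1141.863512 = 13.107056
y = (0.428·3871.138676 − 1023.660117·27.496) / -1141.863512 = 23.198667
|P − Q| = √((13.107056 − -47.329)² + (23.198667 − -4.470)²) = 66.468579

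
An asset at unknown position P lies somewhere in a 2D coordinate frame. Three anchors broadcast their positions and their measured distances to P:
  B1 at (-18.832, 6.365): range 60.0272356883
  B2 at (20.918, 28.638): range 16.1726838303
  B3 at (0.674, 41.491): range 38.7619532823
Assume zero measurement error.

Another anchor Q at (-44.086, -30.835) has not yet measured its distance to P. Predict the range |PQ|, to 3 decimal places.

100.366

eq1: (x + 18.832)² + (y − 6.365)² = 60.0272356883²
eq2: (x − 20.918)² + (y − 28.638)² = 16.1726838303²
eq3: (x − 0.674)² + (y − 41.491)² = 38.7619532823²
eq3−eq2, eq3−eq1 (x²,y² cancel):
  40.488·x − 25.706·y = 776.673731
  -39.012·x − 70.252·y = -3427.579910
det = 40.488·-70.252 − -25.706·-39.012 = -3847.205448
x = (776.673731·-70.252 − -25.706·-3427.579910) / -3847.205448 = 37.084646
y = (40.488·-3427.579910 − 776.673731·-39.012) / -3847.205448 = 28.196118
|P − Q| = √((37.084646 − -44.086)² + (28.196118 − -30.835)²) = 100.366063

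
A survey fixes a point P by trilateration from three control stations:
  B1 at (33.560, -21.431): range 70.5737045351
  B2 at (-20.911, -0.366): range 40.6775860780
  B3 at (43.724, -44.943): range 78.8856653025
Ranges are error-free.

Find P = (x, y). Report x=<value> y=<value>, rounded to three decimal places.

x=-34.903 y=-38.561

eq1: (x − 33.560)² + (y + 21.431)² = 70.5737045351²
eq2: (x + 20.911)² + (y + 0.366)² = 40.6775860780²
eq3: (x − 43.724)² + (y + 44.943)² = 78.8856653025²
eq3−eq2, eq3−eq1 (x²,y² cancel):
  -129.270·x + 89.154·y = 1074.024633
  -20.328·x + 47.024·y = -1103.799646
det = -129.270·47.024 − 89.154·-20.328 = -4266.469968
x = (1074.024633·47.024 − 89.154·-1103.799646) / -4266.469968 = -34.903114
y = (-129.270·-1103.799646 − 1074.024633·-20.328) / -4266.469968 = -38.561376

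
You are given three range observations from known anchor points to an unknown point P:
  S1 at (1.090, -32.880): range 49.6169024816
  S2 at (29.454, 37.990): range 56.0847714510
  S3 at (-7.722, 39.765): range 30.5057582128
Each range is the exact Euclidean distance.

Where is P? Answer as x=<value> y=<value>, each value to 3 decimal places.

x=-20.210 y=11.932

eq1: (x − 1.090)² + (y + 32.880)² = 49.6169024816²
eq2: (x − 29.454)² + (y − 37.990)² = 56.0847714510²
eq3: (x + 7.722)² + (y − 39.765)² = 30.5057582128²
eq3−eq2, eq3−eq1 (x²,y² cancel):
  74.352·x − 3.550·y = -1545.006598
  17.624·x − 145.290·y = -2089.837737
det = 74.352·-145.290 − -3.550·17.624 = -10740.036880
x = (-1545.006598·-145.290 − -3.550·-2089.837737) / -10740.036880 = -20.209901
y = (74.352·-2089.837737 − -1545.006598·17.624) / -10740.036880 = 11.932400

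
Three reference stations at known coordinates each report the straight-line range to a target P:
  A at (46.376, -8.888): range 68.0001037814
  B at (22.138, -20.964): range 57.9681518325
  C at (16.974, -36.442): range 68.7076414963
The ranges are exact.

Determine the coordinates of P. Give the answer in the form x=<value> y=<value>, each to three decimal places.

eq1: (x − 46.376)² + (y + 8.888)² = 68.0001037814²
eq2: (x − 22.138)² + (y + 20.964)² = 57.9681518325²
eq3: (x − 16.974)² + (y + 36.442)² = 68.7076414963²
eq3−eq1, eq3−eq2 (x²,y² cancel):
  58.804·x + 55.108·y = 710.319766
  10.328·x + 30.956·y = 673.877673
det = 58.804·30.956 − 55.108·10.328 = 1251.181200
x = (710.319766·30.956 − 55.108·673.877673) / 1251.181200 = -12.106474
y = (58.804·673.877673 − 710.319766·10.328) / 1251.181200 = 25.808029

x=-12.106 y=25.808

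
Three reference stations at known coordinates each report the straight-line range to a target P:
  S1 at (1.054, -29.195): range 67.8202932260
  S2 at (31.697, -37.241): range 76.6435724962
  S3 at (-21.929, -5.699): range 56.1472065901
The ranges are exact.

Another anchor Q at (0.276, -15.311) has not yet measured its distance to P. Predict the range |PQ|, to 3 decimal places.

eq1: (x − 1.054)² + (y + 29.195)² = 67.8202932260²
eq2: (x − 31.697)² + (y + 37.241)² = 76.6435724962²
eq3: (x + 21.929)² + (y + 5.699)² = 56.1472065901²
eq2−eq3, eq2−eq1 (x²,y² cancel):
  -107.252·x + 63.084·y = 843.496149
  -61.286·x + 16.092·y = -263.487917
det = -107.252·16.092 − 63.084·-61.286 = 2140.266840
x = (843.496149·16.092 − 63.084·-263.487917) / 2140.266840 = 14.108246
y = (-107.252·-263.487917 − 843.496149·-61.286) / 2140.266840 = 37.357076
|P − Q| = √((14.108246 − 0.276)² + (37.357076 − -15.311)²) = 54.454176

54.454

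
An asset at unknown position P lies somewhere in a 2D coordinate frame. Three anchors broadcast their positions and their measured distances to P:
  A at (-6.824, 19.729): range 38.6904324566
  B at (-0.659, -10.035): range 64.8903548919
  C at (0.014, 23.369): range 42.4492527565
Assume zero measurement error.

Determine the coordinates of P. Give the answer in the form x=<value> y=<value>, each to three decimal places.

x=-37.375 y=43.469

eq1: (x + 6.824)² + (y − 19.729)² = 38.6904324566²
eq2: (x + 0.659)² + (y + 10.035)² = 64.8903548919²
eq3: (x − 0.014)² + (y − 23.369)² = 42.4492527565²
eq3−eq2, eq3−eq1 (x²,y² cancel):
  -1.346·x − 66.808·y = -2853.793949
  -13.676·x − 7.280·y = 194.679556
det = -1.346·-7.280 − -66.808·-13.676 = -903.867328
x = (-2853.793949·-7.280 − -66.808·194.679556) / -903.867328 = -37.374702
y = (-1.346·194.679556 − -2853.793949·-13.676) / -903.867328 = 43.469349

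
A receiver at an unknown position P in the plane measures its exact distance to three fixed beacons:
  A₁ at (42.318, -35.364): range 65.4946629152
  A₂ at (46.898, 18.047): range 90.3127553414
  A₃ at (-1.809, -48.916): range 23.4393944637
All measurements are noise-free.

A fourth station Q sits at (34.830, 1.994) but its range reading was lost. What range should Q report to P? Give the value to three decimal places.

70.976

eq1: (x − 42.318)² + (y + 35.364)² = 65.4946629152²
eq2: (x − 46.898)² + (y − 18.047)² = 90.3127553414²
eq3: (x + 1.809)² + (y + 48.916)² = 23.4393944637²
eq1−eq3, eq1−eq2 (x²,y² cancel):
  -88.254·x − 27.104·y = 3094.767575
  9.160·x + 106.822·y = -4383.151914
det = -88.254·106.822 − -27.104·9.160 = -9179.196148
x = (3094.767575·106.822 − -27.104·-4383.151914) / -9179.196148 = -23.072643
y = (-88.254·-4383.151914 − 3094.767575·9.160) / -9179.196148 = -39.053814
|P − Q| = √((-23.072643 − 34.830)² + (-39.053814 − 1.994)²) = 70.976327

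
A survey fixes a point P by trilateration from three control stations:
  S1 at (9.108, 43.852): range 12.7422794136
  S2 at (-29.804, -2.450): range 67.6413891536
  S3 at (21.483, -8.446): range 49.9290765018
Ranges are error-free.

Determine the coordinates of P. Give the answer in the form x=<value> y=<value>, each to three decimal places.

x=21.628 y=41.483

eq1: (x − 9.108)² + (y − 43.852)² = 12.7422794136²
eq2: (x + 29.804)² + (y + 2.450)² = 67.6413891536²
eq3: (x − 21.483)² + (y + 8.446)² = 49.9290765018²
eq2−eq3, eq2−eq1 (x²,y² cancel):
  102.574·x − 11.992·y = 1721.018135
  77.824·x + 92.604·y = 5524.664494
det = 102.574·92.604 − -11.992·77.824 = 10432.028104
x = (1721.018135·92.604 − -11.992·5524.664494) / 10432.028104 = 21.628099
y = (102.574·5524.664494 − 1721.018135·77.824) / 10432.028104 = 41.482866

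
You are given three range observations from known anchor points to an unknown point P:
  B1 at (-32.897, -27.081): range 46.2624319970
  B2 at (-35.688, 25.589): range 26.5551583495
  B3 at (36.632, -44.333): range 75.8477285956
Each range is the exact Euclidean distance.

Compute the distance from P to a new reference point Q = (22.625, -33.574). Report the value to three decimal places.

58.757

eq1: (x + 32.897)² + (y + 27.081)² = 46.2624319970²
eq2: (x + 35.688)² + (y − 25.589)² = 26.5551583495²
eq3: (x − 36.632)² + (y + 44.333)² = 75.8477285956²
eq3−eq2, eq3−eq1 (x²,y² cancel):
  -144.640·x + 139.844·y = 3668.813450
  -139.058·x + 34.504·y = 2120.940176
det = -144.640·34.504 − 139.844·-139.058 = 14455.768392
x = (3668.813450·34.504 − 139.844·2120.940176) / 14455.768392 = -11.760843
y = (-144.640·2120.940176 − 3668.813450·-139.058) / 14455.768392 = 14.070859
|P − Q| = √((-11.760843 − 22.625)² + (14.070859 − -33.574)²) = 58.757287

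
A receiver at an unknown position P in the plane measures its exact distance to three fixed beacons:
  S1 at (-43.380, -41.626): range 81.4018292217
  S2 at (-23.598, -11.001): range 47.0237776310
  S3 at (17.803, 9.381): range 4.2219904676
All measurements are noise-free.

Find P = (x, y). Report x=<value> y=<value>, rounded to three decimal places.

eq1: (x + 43.380)² + (y + 41.626)² = 81.4018292217²
eq2: (x + 23.598)² + (y + 11.001)² = 47.0237776310²
eq3: (x − 17.803)² + (y − 9.381)² = 4.2219904676²
eq3−eq1, eq3−eq2 (x²,y² cancel):
  -122.366·x − 102.014·y = -3398.834291
  -82.802·x − 40.764·y = -1920.472824
det = -122.366·-40.764 − -102.014·-82.802 = -3458.835604
x = (-3398.834291·-40.764 − -102.014·-1920.472824) / -3458.835604 = 16.585071
y = (-122.366·-1920.472824 − -3398.834291·-82.802) / -3458.835604 = 13.423506

x=16.585 y=13.424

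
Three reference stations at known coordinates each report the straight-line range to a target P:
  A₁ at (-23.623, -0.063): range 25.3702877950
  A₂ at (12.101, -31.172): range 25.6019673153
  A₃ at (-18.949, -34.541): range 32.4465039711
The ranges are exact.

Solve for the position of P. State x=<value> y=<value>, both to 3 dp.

x=0.325 y=-8.439

eq1: (x + 23.623)² + (y + 0.063)² = 25.3702877950²
eq2: (x − 12.101)² + (y + 31.172)² = 25.6019673153²
eq3: (x + 18.949)² + (y + 34.541)² = 32.4465039711²
eq2−eq3, eq2−eq1 (x²,y² cancel):
  -62.100·x − 6.738·y = 36.702607
  -71.448·x + 62.218·y = -548.268459
det = -62.100·62.218 − -6.738·-71.448 = -4345.154424
x = (36.702607·62.218 − -6.738·-548.268459) / -4345.154424 = 0.324654
y = (-62.100·-548.268459 − 36.702607·-71.448) / -4345.154424 = -8.439240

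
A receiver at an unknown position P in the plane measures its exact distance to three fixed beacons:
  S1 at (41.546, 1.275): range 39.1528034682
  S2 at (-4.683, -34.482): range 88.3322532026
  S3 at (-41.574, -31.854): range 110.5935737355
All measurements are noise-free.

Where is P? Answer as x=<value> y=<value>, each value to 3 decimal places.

eq1: (x − 41.546)² + (y − 1.275)² = 39.1528034682²
eq2: (x + 4.683)² + (y + 34.482)² = 88.3322532026²
eq3: (x + 41.574)² + (y + 31.854)² = 110.5935737355²
eq3−eq1, eq3−eq2 (x²,y² cancel):
  166.240·x + 66.258·y = 9682.617481
  73.782·x − 5.256·y = 2896.215617
det = 166.240·-5.256 − 66.258·73.782 = -5762.405196
x = (9682.617481·-5.256 − 66.258·2896.215617) / -5762.405196 = 42.133325
y = (166.240·2896.215617 − 9682.617481·73.782) / -5762.405196 = 40.423398

x=42.133 y=40.423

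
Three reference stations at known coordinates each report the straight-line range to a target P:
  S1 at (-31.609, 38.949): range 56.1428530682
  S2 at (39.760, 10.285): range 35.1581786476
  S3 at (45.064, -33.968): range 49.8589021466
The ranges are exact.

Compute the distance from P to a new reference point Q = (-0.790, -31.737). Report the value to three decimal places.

eq1: (x + 31.609)² + (y − 38.949)² = 56.1428530682²
eq2: (x − 39.760)² + (y − 10.285)² = 35.1581786476²
eq3: (x − 45.064)² + (y + 33.968)² = 49.8589021466²
eq1−eq3, eq1−eq2 (x²,y² cancel):
  153.346·x − 145.834·y = 1334.545465
  142.738·x − 57.328·y = 1086.407768
det = 153.346·-57.328 − -145.834·142.738 = 12025.034004
x = (1334.545465·-57.328 − -145.834·1086.407768) / 12025.034004 = 6.813151
y = (153.346·1086.407768 − 1334.545465·142.738) / 12025.034004 = -1.987027
|P − Q| = √((6.813151 − -0.790)² + (-1.987027 − -31.737)²) = 30.706169

30.706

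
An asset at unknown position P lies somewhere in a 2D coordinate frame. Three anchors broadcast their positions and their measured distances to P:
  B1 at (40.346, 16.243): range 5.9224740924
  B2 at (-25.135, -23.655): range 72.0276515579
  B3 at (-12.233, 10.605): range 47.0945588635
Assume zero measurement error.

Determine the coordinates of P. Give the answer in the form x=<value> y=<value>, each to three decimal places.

eq1: (x − 40.346)² + (y − 16.243)² = 5.9224740924²
eq2: (x + 25.135)² + (y + 23.655)² = 72.0276515579²
eq3: (x + 12.233)² + (y − 10.605)² = 47.0945588635²
eq3−eq1, eq3−eq2 (x²,y² cancel):
  105.158·x + 11.276·y = 3812.344226
  -25.804·x − 68.520·y = -2040.870178
det = 105.158·-68.520 − 11.276·-25.804 = -6914.460256
x = (3812.344226·-68.520 − 11.276·-2040.870178) / -6914.460256 = 34.450841
y = (105.158·-2040.870178 − 3812.344226·-25.804) / -6914.460256 = 16.811160

x=34.451 y=16.811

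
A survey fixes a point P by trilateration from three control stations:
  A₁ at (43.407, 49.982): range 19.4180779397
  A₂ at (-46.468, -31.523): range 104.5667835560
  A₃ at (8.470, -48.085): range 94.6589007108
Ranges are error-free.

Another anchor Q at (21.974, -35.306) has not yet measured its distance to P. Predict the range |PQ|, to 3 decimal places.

eq1: (x − 43.407)² + (y − 49.982)² = 19.4180779397²
eq2: (x + 46.468)² + (y + 31.523)² = 104.5667835560²
eq3: (x − 8.470)² + (y + 48.085)² = 94.6589007108²
eq3−eq2, eq3−eq1 (x²,y² cancel):
  -109.876·x + 33.124·y = -1204.838311
  69.874·x + 196.134·y = 10581.705581
det = -109.876·196.134 − 33.124·69.874 = -23864.925760
x = (-1204.838311·196.134 − 33.124·10581.705581) / -23864.925760 = 24.589147
y = (-109.876·10581.705581 − -1204.838311·69.874) / -23864.925760 = 45.191367
|P − Q| = √((24.589147 − 21.974)² + (45.191367 − -35.306)²) = 80.539835

80.540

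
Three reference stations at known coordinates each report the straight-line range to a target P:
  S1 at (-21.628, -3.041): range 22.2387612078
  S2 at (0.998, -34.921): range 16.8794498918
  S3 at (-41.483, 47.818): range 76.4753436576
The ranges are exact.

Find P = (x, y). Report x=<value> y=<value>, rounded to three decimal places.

eq1: (x + 21.628)² + (y + 3.041)² = 22.2387612078²
eq2: (x − 0.998)² + (y + 34.921)² = 16.8794498918²
eq3: (x + 41.483)² + (y − 47.818)² = 76.4753436576²
eq3−eq2, eq3−eq1 (x²,y² cancel):
  84.962·x − 165.478·y = 2776.634191
  39.710·x − 101.718·y = 1823.533339
det = 84.962·-101.718 − -165.478·39.710 = -2071.033336
x = (2776.634191·-101.718 − -165.478·1823.533339) / -2071.033336 = -9.329146
y = (84.962·1823.533339 − 2776.634191·39.710) / -2071.033336 = -21.569376

x=-9.329 y=-21.569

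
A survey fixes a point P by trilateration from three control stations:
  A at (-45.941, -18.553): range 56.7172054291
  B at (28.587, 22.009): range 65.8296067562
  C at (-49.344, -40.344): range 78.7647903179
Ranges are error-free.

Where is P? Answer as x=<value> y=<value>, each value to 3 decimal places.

x=-35.468 y=37.189

eq1: (x + 45.941)² + (y + 18.553)² = 56.7172054291²
eq2: (x − 28.587)² + (y − 22.009)² = 65.8296067562²
eq3: (x + 49.344)² + (y + 40.344)² = 78.7647903179²
eq3−eq2, eq3−eq1 (x²,y² cancel):
  155.862·x + 124.706·y = -890.500954
  6.806·x + 43.582·y = 1379.371420
det = 155.862·43.582 − 124.706·6.806 = 5944.028648
x = (-890.500954·43.582 − 124.706·1379.371420) / 5944.028648 = -35.468487
y = (155.862·1379.371420 − -890.500954·6.806) / 5944.028648 = 37.188976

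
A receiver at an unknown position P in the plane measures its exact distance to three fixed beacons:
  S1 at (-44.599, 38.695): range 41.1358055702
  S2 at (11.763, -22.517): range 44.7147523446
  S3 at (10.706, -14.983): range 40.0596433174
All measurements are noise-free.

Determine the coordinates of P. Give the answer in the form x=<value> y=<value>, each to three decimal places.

eq1: (x + 44.599)² + (y − 38.695)² = 41.1358055702²
eq2: (x − 11.763)² + (y + 22.517)² = 44.7147523446²
eq3: (x − 10.706)² + (y + 14.983)² = 40.0596433174²
eq1−eq2, eq1−eq3 (x²,y² cancel):
  112.724·x − 122.424·y = -3148.244945
  110.610·x − 107.356·y = -3059.885624
det = 112.724·-107.356 − -122.424·110.610 = 1439.720896
x = (-3148.244945·-107.356 − -122.424·-3059.885624) / 1439.720896 = -25.435800
y = (112.724·-3059.885624 − -3148.244945·110.610) / 1439.720896 = 2.295463

x=-25.436 y=2.295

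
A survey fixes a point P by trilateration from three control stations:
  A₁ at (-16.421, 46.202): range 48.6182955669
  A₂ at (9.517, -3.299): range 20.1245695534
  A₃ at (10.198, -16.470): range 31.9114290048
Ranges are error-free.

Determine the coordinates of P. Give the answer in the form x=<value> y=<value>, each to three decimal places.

eq1: (x + 16.421)² + (y − 46.202)² = 48.6182955669²
eq2: (x − 9.517)² + (y + 3.299)² = 20.1245695534²
eq3: (x − 10.198)² + (y + 16.470)² = 31.9114290048²
eq1−eq2, eq1−eq3 (x²,y² cancel):
  51.876·x − 99.002·y = -344.076991
  53.238·x − 125.344·y = -683.614578
det = 51.876·-125.344 − -99.002·53.238 = -1231.676868
x = (-344.076991·-125.344 − -99.002·-683.614578) / -1231.676868 = 19.933170
y = (51.876·-683.614578 − -344.076991·53.238) / -1231.676868 = 13.920225

x=19.933 y=13.920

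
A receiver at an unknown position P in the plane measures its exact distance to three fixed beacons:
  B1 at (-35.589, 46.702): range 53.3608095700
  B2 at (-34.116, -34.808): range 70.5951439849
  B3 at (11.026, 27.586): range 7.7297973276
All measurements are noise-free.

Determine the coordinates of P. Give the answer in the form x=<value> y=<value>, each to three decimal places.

eq1: (x + 35.589)² + (y − 46.702)² = 53.3608095700²
eq2: (x + 34.116)² + (y + 34.808)² = 70.5951439849²
eq3: (x − 11.026)² + (y − 27.586)² = 7.7297973276²
eq3−eq2, eq3−eq1 (x²,y² cancel):
  -90.284·x − 124.788·y = -3430.986340
  -93.230·x + 38.232·y = -222.532578
det = -90.284·38.232 − -124.788·-93.230 = -15085.723128
x = (-3430.986340·38.232 − -124.788·-222.532578) / -15085.723128 = 10.535979
y = (-90.284·-222.532578 − -3430.986340·-93.230) / -15085.723128 = 19.871750

x=10.536 y=19.872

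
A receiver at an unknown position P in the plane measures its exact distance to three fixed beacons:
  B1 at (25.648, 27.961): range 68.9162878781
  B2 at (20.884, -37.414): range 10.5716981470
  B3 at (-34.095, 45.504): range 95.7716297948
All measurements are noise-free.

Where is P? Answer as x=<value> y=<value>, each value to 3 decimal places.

eq1: (x − 25.648)² + (y − 27.961)² = 68.9162878781²
eq2: (x − 20.884)² + (y + 37.414)² = 10.5716981470²
eq3: (x + 34.095)² + (y − 45.504)² = 95.7716297948²
eq2−eq1, eq2−eq3 (x²,y² cancel):
  9.528·x + 130.750·y = -5034.005360
  -109.958·x + 165.836·y = -7663.310083
det = 9.528·165.836 − 130.750·-109.958 = 15957.093908
x = (-5034.005360·165.836 − 130.750·-7663.310083) / 15957.093908 = 10.475496
y = (9.528·-7663.310083 − -5034.005360·-109.958) / 15957.093908 = -39.264366

x=10.475 y=-39.264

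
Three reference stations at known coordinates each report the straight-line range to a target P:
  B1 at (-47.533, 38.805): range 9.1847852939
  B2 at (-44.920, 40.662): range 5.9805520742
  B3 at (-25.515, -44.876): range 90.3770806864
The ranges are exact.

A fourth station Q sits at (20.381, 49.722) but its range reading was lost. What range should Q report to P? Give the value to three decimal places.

eq1: (x + 47.533)² + (y − 38.805)² = 9.1847852939²
eq2: (x + 44.920)² + (y − 40.662)² = 5.9805520742²
eq3: (x + 25.515)² + (y + 44.876)² = 90.3770806864²
eq3−eq2, eq3−eq1 (x²,y² cancel):
  -38.810·x + 171.076·y = 9138.583753
  -44.036·x + 167.362·y = 9183.999945
det = -38.810·167.362 − 171.076·-44.036 = 1038.183516
x = (9138.583753·167.362 − 171.076·9183.999945) / 1038.183516 = -40.176250
y = (-38.810·9183.999945 − 9138.583753·-44.036) / 1038.183516 = 44.303955
|P − Q| = √((-40.176250 − 20.381)² + (44.303955 − 49.722)²) = 60.799143

60.799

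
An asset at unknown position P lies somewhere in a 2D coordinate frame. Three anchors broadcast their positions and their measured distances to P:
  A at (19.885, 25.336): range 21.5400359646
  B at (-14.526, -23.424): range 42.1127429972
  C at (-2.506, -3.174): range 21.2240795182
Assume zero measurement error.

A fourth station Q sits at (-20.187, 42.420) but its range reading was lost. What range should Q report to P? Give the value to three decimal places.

53.865

eq1: (x − 19.885)² + (y − 25.336)² = 21.5400359646²
eq2: (x + 14.526)² + (y + 23.424)² = 42.1127429972²
eq3: (x + 2.506)² + (y + 3.174)² = 21.2240795182²
eq2−eq1, eq2−eq3 (x²,y² cancel):
  68.822·x + 97.520·y = 1587.147642
  24.040·x + 40.500·y = 579.687431
det = 68.822·40.500 − 97.520·24.040 = 442.910200
x = (1587.147642·40.500 − 97.520·579.687431) / 442.910200 = 17.494204
y = (68.822·579.687431 − 1587.147642·24.040) / 442.910200 = 3.929056
|P − Q| = √((17.494204 − -20.187)² + (3.929056 − 42.420)²) = 53.864885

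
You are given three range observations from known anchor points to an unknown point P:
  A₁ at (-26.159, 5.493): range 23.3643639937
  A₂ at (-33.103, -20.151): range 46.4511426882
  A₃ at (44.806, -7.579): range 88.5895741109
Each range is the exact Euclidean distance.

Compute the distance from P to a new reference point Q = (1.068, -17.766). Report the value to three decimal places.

58.180

eq1: (x + 26.159)² + (y − 5.493)² = 23.3643639937²
eq2: (x + 33.103)² + (y + 20.151)² = 46.4511426882²
eq3: (x − 44.806)² + (y + 7.579)² = 88.5895741109²
eq1−eq3, eq1−eq2 (x²,y² cancel):
  141.930·x − 26.144·y = -5951.666589
  -13.888·x − 51.288·y = -824.410072
det = 141.930·-51.288 − -26.144·-13.888 = -7642.393712
x = (-5951.666589·-51.288 − -26.144·-824.410072) / -7642.393712 = -37.121314
y = (141.930·-824.410072 − -5951.666589·-13.888) / -7642.393712 = 26.126012
|P − Q| = √((-37.121314 − 1.068)² + (26.126012 − -17.766)²) = 58.180172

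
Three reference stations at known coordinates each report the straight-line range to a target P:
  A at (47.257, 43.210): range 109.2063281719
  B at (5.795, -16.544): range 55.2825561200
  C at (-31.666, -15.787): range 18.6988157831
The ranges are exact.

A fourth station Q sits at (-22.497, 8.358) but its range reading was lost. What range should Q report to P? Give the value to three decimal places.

eq1: (x − 47.257)² + (y − 43.210)² = 109.2063281719²
eq2: (x − 5.795)² + (y + 16.544)² = 55.2825561200²
eq3: (x + 31.666)² + (y + 15.787)² = 18.6988157831²
eq3−eq1, eq3−eq2 (x²,y² cancel):
  157.846·x + 117.994·y = -8728.013177
  74.922·x − 1.514·y = -3651.194263
det = 157.846·-1.514 − 117.994·74.922 = -9079.325312
x = (-8728.013177·-1.514 − 117.994·-3651.194263) / -9079.325312 = -48.905972
y = (157.846·-3651.194263 − -8728.013177·74.922) / -9079.325312 = -8.546207
|P − Q| = √((-48.905972 − -22.497)² + (-8.546207 − 8.358)²) = 31.355797

31.356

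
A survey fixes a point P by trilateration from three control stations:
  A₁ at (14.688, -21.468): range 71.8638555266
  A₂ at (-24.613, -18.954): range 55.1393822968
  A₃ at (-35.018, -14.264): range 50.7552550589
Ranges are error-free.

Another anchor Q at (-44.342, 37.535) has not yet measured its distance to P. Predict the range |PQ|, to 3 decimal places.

16.024

eq1: (x − 14.688)² + (y + 21.468)² = 71.8638555266²
eq2: (x + 24.613)² + (y + 18.954)² = 55.1393822968²
eq3: (x + 35.018)² + (y + 14.264)² = 50.7552550589²
eq1−eq3, eq1−eq2 (x²,y² cancel):
  -99.412·x + 14.408·y = 3341.427467
  -78.602·x + 5.028·y = 2412.503768
det = -99.412·5.028 − 14.408·-78.602 = 632.654080
x = (3341.427467·5.028 − 14.408·2412.503768) / 632.654080 = -28.386219
y = (-99.412·2412.503768 − 3341.427467·-78.602) / 632.654080 = 36.056129
|P − Q| = √((-28.386219 − -44.342)² + (36.056129 − 37.535)²) = 16.024170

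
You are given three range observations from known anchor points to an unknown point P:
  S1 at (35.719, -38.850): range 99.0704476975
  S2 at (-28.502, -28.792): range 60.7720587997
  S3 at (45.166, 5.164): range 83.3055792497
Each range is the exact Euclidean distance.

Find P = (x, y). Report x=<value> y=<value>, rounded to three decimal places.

eq1: (x − 35.719)² + (y + 38.850)² = 99.0704476975²
eq2: (x + 28.502)² + (y + 28.792)² = 60.7720587997²
eq3: (x − 45.166)² + (y − 5.164)² = 83.3055792497²
eq1−eq2, eq1−eq3 (x²,y² cancel):
  -128.442·x + 20.116·y = 4977.884283
  18.894·x + 88.028·y = 2156.599064
det = -128.442·88.028 − 20.116·18.894 = -11686.564080
x = (4977.884283·88.028 − 20.116·2156.599064) / -11686.564080 = -33.783330
y = (-128.442·2156.599064 − 4977.884283·18.894) / -11686.564080 = 31.750140

x=-33.783 y=31.750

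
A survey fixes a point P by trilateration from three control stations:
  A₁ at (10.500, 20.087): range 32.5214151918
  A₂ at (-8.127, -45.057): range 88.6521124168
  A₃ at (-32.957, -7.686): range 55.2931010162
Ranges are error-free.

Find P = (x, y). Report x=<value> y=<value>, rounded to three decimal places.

x=-12.064 y=43.508

eq1: (x − 10.500)² + (y − 20.087)² = 32.5214151918²
eq2: (x + 8.127)² + (y + 45.057)² = 88.6521124168²
eq3: (x + 32.957)² + (y + 7.686)² = 55.2931010162²
eq3−eq1, eq3−eq2 (x²,y² cancel):
  86.914·x + 55.546·y = 1368.183698
  49.660·x − 74.742·y = -3850.927083
det = 86.914·-74.742 − 55.546·49.660 = -9254.540548
x = (1368.183698·-74.742 − 55.546·-3850.927083) / -9254.540548 = -12.063571
y = (86.914·-3850.927083 − 1368.183698·49.660) / -9254.540548 = 43.507668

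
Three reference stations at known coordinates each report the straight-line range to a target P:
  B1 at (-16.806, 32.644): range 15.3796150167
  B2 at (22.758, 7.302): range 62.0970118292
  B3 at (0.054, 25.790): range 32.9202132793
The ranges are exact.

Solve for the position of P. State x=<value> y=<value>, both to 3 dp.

x=-27.691 y=43.510

eq1: (x + 16.806)² + (y − 32.644)² = 15.3796150167²
eq2: (x − 22.758)² + (y − 7.302)² = 62.0970118292²
eq3: (x − 0.054)² + (y − 25.790)² = 32.9202132793²
eq1−eq3, eq1−eq2 (x²,y² cancel):
  33.720·x − 13.708·y = -1530.153240
  79.128·x − 50.684·y = -4396.332924
det = 33.720·-50.684 − -13.708·79.128 = -624.377856
x = (-1530.153240·-50.684 − -13.708·-4396.332924) / -624.377856 = -27.690532
y = (33.720·-4396.332924 − -1530.153240·79.128) / -624.377856 = 43.509520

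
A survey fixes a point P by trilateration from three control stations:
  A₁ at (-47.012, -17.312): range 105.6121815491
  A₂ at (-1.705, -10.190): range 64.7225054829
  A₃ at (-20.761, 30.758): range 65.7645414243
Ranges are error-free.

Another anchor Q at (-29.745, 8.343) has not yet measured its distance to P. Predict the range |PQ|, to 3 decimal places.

79.158

eq1: (x + 47.012)² + (y + 17.312)² = 105.6121815491²
eq2: (x + 1.705)² + (y + 10.190)² = 64.7225054829²
eq3: (x + 20.761)² + (y − 30.758)² = 65.7645414243²
eq1−eq3, eq1−eq2 (x²,y² cancel):
  52.502·x + 96.140·y = 5696.198180
  90.614·x + 14.244·y = 4561.839813
det = 52.502·14.244 − 96.140·90.614 = -7963.791472
x = (5696.198180·14.244 − 96.140·4561.839813) / -7963.791472 = 44.882972
y = (52.502·4561.839813 − 5696.198180·90.614) / -7963.791472 = 34.738427
|P − Q| = √((44.882972 − -29.745)² + (34.738427 − 8.343)²) = 79.158403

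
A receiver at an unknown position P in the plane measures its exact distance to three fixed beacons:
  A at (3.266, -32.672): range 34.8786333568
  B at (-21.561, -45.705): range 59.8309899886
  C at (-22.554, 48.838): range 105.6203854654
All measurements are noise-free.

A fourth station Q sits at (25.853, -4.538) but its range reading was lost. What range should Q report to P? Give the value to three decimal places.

35.394

eq1: (x − 3.266)² + (y + 32.672)² = 34.8786333568²
eq2: (x + 21.561)² + (y + 45.705)² = 59.8309899886²
eq3: (x + 22.554)² + (y − 48.838)² = 105.6203854654²
eq3−eq1, eq3−eq2 (x²,y² cancel):
  51.640·x − 163.020·y = 8123.439941
  1.986·x − 189.086·y = 7235.909049
det = 51.640·-189.086 − -163.020·1.986 = -9440.643320
x = (8123.439941·-189.086 − -163.020·7235.909049) / -9440.643320 = 37.754935
y = (51.640·7235.909049 − 8123.439941·1.986) / -9440.643320 = -37.871274
|P − Q| = √((37.754935 − 25.853)² + (-37.871274 − -4.538)²) = 35.394395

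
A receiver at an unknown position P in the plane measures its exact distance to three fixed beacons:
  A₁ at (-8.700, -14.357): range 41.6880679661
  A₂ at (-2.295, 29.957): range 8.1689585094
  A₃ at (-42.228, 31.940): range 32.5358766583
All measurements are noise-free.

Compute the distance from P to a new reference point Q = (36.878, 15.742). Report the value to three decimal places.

eq1: (x + 8.700)² + (y + 14.357)² = 41.6880679661²
eq2: (x + 2.295)² + (y − 29.957)² = 8.1689585094²
eq3: (x + 42.228)² + (y − 31.940)² = 32.5358766583²
eq3−eq2, eq3−eq1 (x²,y² cancel):
  79.866·x − 3.966·y = -908.827323
  67.056·x − 92.594·y = -3200.865876
det = 79.866·-92.594 − -3.966·67.056 = -7129.168308
x = (-908.827323·-92.594 − -3.966·-3200.865876) / -7129.168308 = -10.023234
y = (79.866·-3200.865876 − -908.827323·67.056) / -7129.168308 = 27.310062
|P − Q| = √((-10.023234 − 36.878)² + (27.310062 − 15.742)²) = 48.306789

48.307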